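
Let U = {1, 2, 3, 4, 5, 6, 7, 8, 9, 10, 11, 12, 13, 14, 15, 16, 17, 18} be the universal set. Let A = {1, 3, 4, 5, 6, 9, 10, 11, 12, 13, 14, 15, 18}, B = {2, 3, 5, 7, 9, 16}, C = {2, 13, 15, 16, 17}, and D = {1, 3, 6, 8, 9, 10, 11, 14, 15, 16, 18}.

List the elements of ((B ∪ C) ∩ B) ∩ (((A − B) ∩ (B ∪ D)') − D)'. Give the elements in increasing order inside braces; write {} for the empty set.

{2, 3, 5, 7, 9, 16}

B ∪ C = {2, 3, 5, 7, 9, 13, 15, 16, 17}
(B ∪ C) ∩ B = {2, 3, 5, 7, 9, 16}
A − B = {1, 4, 6, 10, 11, 12, 13, 14, 15, 18}
B ∪ D = {1, 2, 3, 5, 6, 7, 8, 9, 10, 11, 14, 15, 16, 18}
(B ∪ D)' = {4, 12, 13, 17}
(A − B) ∩ (B ∪ D)' = {4, 12, 13}
((A − B) ∩ (B ∪ D)') − D = {4, 12, 13}
(((A − B) ∩ (B ∪ D)') − D)' = {1, 2, 3, 5, 6, 7, 8, 9, 10, 11, 14, 15, 16, 17, 18}
((B ∪ C) ∩ B) ∩ (((A − B) ∩ (B ∪ D)') − D)' = {2, 3, 5, 7, 9, 16}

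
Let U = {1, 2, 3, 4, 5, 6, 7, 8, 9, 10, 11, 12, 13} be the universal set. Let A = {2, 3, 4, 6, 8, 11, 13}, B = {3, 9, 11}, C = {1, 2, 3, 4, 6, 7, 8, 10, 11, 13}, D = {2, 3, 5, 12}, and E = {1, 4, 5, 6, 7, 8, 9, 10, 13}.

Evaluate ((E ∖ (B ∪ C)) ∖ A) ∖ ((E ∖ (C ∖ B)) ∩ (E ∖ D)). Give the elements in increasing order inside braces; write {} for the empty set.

B ∪ C = {1, 2, 3, 4, 6, 7, 8, 9, 10, 11, 13}
E ∖ (B ∪ C) = {5}
(E ∖ (B ∪ C)) ∖ A = {5}
C ∖ B = {1, 2, 4, 6, 7, 8, 10, 13}
E ∖ (C ∖ B) = {5, 9}
E ∖ D = {1, 4, 6, 7, 8, 9, 10, 13}
(E ∖ (C ∖ B)) ∩ (E ∖ D) = {9}
((E ∖ (B ∪ C)) ∖ A) ∖ ((E ∖ (C ∖ B)) ∩ (E ∖ D)) = {5}

{5}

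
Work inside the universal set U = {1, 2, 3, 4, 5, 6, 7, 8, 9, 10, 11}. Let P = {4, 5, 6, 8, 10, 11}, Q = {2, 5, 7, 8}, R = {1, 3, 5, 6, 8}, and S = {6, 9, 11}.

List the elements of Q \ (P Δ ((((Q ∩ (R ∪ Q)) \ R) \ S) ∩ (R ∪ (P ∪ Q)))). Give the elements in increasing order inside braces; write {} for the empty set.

R ∪ Q = {1, 2, 3, 5, 6, 7, 8}
Q ∩ (R ∪ Q) = {2, 5, 7, 8}
(Q ∩ (R ∪ Q)) \ R = {2, 7}
((Q ∩ (R ∪ Q)) \ R) \ S = {2, 7}
P ∪ Q = {2, 4, 5, 6, 7, 8, 10, 11}
R ∪ (P ∪ Q) = {1, 2, 3, 4, 5, 6, 7, 8, 10, 11}
(((Q ∩ (R ∪ Q)) \ R) \ S) ∩ (R ∪ (P ∪ Q)) = {2, 7}
P Δ ((((Q ∩ (R ∪ Q)) \ R) \ S) ∩ (R ∪ (P ∪ Q))) = {2, 4, 5, 6, 7, 8, 10, 11}
Q \ (P Δ ((((Q ∩ (R ∪ Q)) \ R) \ S) ∩ (R ∪ (P ∪ Q)))) = {}

{}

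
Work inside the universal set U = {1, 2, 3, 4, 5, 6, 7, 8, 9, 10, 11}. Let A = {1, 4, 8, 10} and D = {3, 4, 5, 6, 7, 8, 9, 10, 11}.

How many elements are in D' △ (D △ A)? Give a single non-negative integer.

7

D' = {1, 2}
D △ A = {1, 3, 5, 6, 7, 9, 11}
D' △ (D △ A) = {2, 3, 5, 6, 7, 9, 11}
|D' △ (D △ A)| = 7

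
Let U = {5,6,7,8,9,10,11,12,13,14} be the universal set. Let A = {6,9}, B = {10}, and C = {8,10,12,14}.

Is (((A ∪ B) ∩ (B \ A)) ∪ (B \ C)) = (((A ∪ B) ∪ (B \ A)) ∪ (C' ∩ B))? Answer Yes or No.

No

A ∪ B = {6,9,10}
B \ A = {10}
(A ∪ B) ∩ (B \ A) = {10}
B \ C = {}
((A ∪ B) ∩ (B \ A)) ∪ (B \ C) = {10}
(A ∪ B) ∪ (B \ A) = {6,9,10}
C' = {5,6,7,9,11,13}
C' ∩ B = {}
((A ∪ B) ∪ (B \ A)) ∪ (C' ∩ B) = {6,9,10}
6 ∈ ((A ∪ B) ∪ (B \ A)) ∪ (C' ∩ B) but 6 ∉ ((A ∪ B) ∩ (B \ A)) ∪ (B \ C), so they differ.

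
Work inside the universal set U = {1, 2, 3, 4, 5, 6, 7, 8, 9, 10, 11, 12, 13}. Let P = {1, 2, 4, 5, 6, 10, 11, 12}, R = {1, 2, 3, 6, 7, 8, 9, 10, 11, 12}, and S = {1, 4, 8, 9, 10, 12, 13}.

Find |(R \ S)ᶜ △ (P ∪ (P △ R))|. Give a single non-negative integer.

6

R \ S = {2, 3, 6, 7, 11}
(R \ S)ᶜ = {1, 4, 5, 8, 9, 10, 12, 13}
P △ R = {3, 4, 5, 7, 8, 9}
P ∪ (P △ R) = {1, 2, 3, 4, 5, 6, 7, 8, 9, 10, 11, 12}
(R \ S)ᶜ △ (P ∪ (P △ R)) = {2, 3, 6, 7, 11, 13}
|(R \ S)ᶜ △ (P ∪ (P △ R))| = 6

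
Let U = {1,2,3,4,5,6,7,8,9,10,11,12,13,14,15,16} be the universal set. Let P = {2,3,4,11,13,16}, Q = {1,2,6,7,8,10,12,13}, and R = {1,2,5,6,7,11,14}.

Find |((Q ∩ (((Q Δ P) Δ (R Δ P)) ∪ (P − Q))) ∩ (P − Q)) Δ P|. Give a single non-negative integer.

Q Δ P = {1,3,4,6,7,8,10,11,12,16}
R Δ P = {1,3,4,5,6,7,13,14,16}
(Q Δ P) Δ (R Δ P) = {5,8,10,11,12,13,14}
P − Q = {3,4,11,16}
((Q Δ P) Δ (R Δ P)) ∪ (P − Q) = {3,4,5,8,10,11,12,13,14,16}
Q ∩ (((Q Δ P) Δ (R Δ P)) ∪ (P − Q)) = {8,10,12,13}
(Q ∩ (((Q Δ P) Δ (R Δ P)) ∪ (P − Q))) ∩ (P − Q) = {}
((Q ∩ (((Q Δ P) Δ (R Δ P)) ∪ (P − Q))) ∩ (P − Q)) Δ P = {2,3,4,11,13,16}
|((Q ∩ (((Q Δ P) Δ (R Δ P)) ∪ (P − Q))) ∩ (P − Q)) Δ P| = 6

6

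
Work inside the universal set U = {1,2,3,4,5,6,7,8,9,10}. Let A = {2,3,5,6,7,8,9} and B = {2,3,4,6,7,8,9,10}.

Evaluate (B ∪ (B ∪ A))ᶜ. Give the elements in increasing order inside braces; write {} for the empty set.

B ∪ A = {2,3,4,5,6,7,8,9,10}
B ∪ (B ∪ A) = {2,3,4,5,6,7,8,9,10}
(B ∪ (B ∪ A))ᶜ = {1}

{1}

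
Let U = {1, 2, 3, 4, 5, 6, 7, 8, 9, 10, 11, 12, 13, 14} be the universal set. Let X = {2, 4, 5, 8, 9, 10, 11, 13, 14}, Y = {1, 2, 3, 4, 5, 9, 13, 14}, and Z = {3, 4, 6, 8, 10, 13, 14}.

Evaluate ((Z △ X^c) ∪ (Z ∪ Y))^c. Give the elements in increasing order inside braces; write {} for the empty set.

{11}

X^c = {1, 3, 6, 7, 12}
Z △ X^c = {1, 4, 7, 8, 10, 12, 13, 14}
Z ∪ Y = {1, 2, 3, 4, 5, 6, 8, 9, 10, 13, 14}
(Z △ X^c) ∪ (Z ∪ Y) = {1, 2, 3, 4, 5, 6, 7, 8, 9, 10, 12, 13, 14}
((Z △ X^c) ∪ (Z ∪ Y))^c = {11}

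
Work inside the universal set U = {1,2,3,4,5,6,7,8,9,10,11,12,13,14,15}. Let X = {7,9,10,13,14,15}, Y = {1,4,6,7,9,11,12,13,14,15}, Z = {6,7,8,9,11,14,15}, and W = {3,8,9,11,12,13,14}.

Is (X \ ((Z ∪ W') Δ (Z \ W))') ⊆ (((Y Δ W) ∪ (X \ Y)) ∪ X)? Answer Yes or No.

W' = {1,2,4,5,6,7,10,15}
Z ∪ W' = {1,2,4,5,6,7,8,9,10,11,14,15}
Z \ W = {6,7,15}
(Z ∪ W') Δ (Z \ W) = {1,2,4,5,8,9,10,11,14}
((Z ∪ W') Δ (Z \ W))' = {3,6,7,12,13,15}
X \ ((Z ∪ W') Δ (Z \ W))' = {9,10,14}
Y Δ W = {1,3,4,6,7,8,15}
X \ Y = {10}
(Y Δ W) ∪ (X \ Y) = {1,3,4,6,7,8,10,15}
((Y Δ W) ∪ (X \ Y)) ∪ X = {1,3,4,6,7,8,9,10,13,14,15}
Every element of {9,10,14} is in {1,3,4,6,7,8,9,10,13,14,15}, so X \ ((Z ∪ W') Δ (Z \ W))' ⊆ ((Y Δ W) ∪ (X \ Y)) ∪ X.

Yes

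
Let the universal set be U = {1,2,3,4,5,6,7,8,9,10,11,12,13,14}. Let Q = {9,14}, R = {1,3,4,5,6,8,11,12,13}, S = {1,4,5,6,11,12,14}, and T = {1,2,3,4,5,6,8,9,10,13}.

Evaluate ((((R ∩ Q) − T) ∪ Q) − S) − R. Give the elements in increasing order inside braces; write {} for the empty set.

R ∩ Q = {}
(R ∩ Q) − T = {}
((R ∩ Q) − T) ∪ Q = {9,14}
(((R ∩ Q) − T) ∪ Q) − S = {9}
((((R ∩ Q) − T) ∪ Q) − S) − R = {9}

{9}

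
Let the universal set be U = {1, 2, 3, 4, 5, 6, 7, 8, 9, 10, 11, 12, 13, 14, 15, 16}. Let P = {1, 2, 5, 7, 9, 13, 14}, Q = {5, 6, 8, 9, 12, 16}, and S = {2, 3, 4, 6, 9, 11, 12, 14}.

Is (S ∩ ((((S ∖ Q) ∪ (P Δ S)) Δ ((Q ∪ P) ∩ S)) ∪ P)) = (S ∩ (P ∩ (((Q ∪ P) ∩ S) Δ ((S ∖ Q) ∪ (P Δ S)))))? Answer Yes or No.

No

S ∖ Q = {2, 3, 4, 11, 14}
P Δ S = {1, 3, 4, 5, 6, 7, 11, 12, 13}
(S ∖ Q) ∪ (P Δ S) = {1, 2, 3, 4, 5, 6, 7, 11, 12, 13, 14}
Q ∪ P = {1, 2, 5, 6, 7, 8, 9, 12, 13, 14, 16}
(Q ∪ P) ∩ S = {2, 6, 9, 12, 14}
((S ∖ Q) ∪ (P Δ S)) Δ ((Q ∪ P) ∩ S) = {1, 3, 4, 5, 7, 9, 11, 13}
(((S ∖ Q) ∪ (P Δ S)) Δ ((Q ∪ P) ∩ S)) ∪ P = {1, 2, 3, 4, 5, 7, 9, 11, 13, 14}
S ∩ ((((S ∖ Q) ∪ (P Δ S)) Δ ((Q ∪ P) ∩ S)) ∪ P) = {2, 3, 4, 9, 11, 14}
((Q ∪ P) ∩ S) Δ ((S ∖ Q) ∪ (P Δ S)) = {1, 3, 4, 5, 7, 9, 11, 13}
P ∩ (((Q ∪ P) ∩ S) Δ ((S ∖ Q) ∪ (P Δ S))) = {1, 5, 7, 9, 13}
S ∩ (P ∩ (((Q ∪ P) ∩ S) Δ ((S ∖ Q) ∪ (P Δ S)))) = {9}
2 ∈ S ∩ ((((S ∖ Q) ∪ (P Δ S)) Δ ((Q ∪ P) ∩ S)) ∪ P) but 2 ∉ S ∩ (P ∩ (((Q ∪ P) ∩ S) Δ ((S ∖ Q) ∪ (P Δ S)))), so they differ.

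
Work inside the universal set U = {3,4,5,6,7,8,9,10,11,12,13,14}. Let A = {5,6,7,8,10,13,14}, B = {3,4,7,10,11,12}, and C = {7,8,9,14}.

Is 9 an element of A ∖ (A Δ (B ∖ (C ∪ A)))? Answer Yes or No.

9 ∈ C and 9 ∉ A, so 9 ∈ C ∪ A
9 ∉ B and 9 ∈ (C ∪ A), so 9 ∉ B ∖ (C ∪ A)
9 ∉ A and 9 ∉ (B ∖ (C ∪ A)), so 9 ∉ A Δ (B ∖ (C ∪ A))
9 ∉ A and 9 ∉ (A Δ (B ∖ (C ∪ A))), so 9 ∉ A ∖ (A Δ (B ∖ (C ∪ A)))

No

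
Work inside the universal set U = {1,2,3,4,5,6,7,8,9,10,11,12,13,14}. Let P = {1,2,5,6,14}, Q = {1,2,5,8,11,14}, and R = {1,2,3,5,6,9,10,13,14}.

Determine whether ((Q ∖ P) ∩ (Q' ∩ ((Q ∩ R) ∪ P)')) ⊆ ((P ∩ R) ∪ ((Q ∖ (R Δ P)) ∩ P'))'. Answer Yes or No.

Q ∖ P = {8,11}
Q' = {3,4,6,7,9,10,12,13}
Q ∩ R = {1,2,5,14}
(Q ∩ R) ∪ P = {1,2,5,6,14}
((Q ∩ R) ∪ P)' = {3,4,7,8,9,10,11,12,13}
Q' ∩ ((Q ∩ R) ∪ P)' = {3,4,7,9,10,12,13}
(Q ∖ P) ∩ (Q' ∩ ((Q ∩ R) ∪ P)') = {}
P ∩ R = {1,2,5,6,14}
R Δ P = {3,9,10,13}
Q ∖ (R Δ P) = {1,2,5,8,11,14}
P' = {3,4,7,8,9,10,11,12,13}
(Q ∖ (R Δ P)) ∩ P' = {8,11}
(P ∩ R) ∪ ((Q ∖ (R Δ P)) ∩ P') = {1,2,5,6,8,11,14}
((P ∩ R) ∪ ((Q ∖ (R Δ P)) ∩ P'))' = {3,4,7,9,10,12,13}
Every element of {} is in {3,4,7,9,10,12,13}, so (Q ∖ P) ∩ (Q' ∩ ((Q ∩ R) ∪ P)') ⊆ ((P ∩ R) ∪ ((Q ∖ (R Δ P)) ∩ P'))'.

Yes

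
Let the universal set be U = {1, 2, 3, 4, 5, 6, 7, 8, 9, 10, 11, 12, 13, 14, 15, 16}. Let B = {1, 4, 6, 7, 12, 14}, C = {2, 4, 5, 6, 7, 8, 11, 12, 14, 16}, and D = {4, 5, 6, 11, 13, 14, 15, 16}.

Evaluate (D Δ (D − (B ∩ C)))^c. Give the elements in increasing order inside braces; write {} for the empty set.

{1, 2, 3, 5, 7, 8, 9, 10, 11, 12, 13, 15, 16}

B ∩ C = {4, 6, 7, 12, 14}
D − (B ∩ C) = {5, 11, 13, 15, 16}
D Δ (D − (B ∩ C)) = {4, 6, 14}
(D Δ (D − (B ∩ C)))^c = {1, 2, 3, 5, 7, 8, 9, 10, 11, 12, 13, 15, 16}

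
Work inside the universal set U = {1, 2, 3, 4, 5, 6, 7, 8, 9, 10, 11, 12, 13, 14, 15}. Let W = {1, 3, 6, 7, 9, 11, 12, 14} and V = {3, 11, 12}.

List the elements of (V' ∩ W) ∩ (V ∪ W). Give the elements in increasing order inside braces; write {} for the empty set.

V' = {1, 2, 4, 5, 6, 7, 8, 9, 10, 13, 14, 15}
V' ∩ W = {1, 6, 7, 9, 14}
V ∪ W = {1, 3, 6, 7, 9, 11, 12, 14}
(V' ∩ W) ∩ (V ∪ W) = {1, 6, 7, 9, 14}

{1, 6, 7, 9, 14}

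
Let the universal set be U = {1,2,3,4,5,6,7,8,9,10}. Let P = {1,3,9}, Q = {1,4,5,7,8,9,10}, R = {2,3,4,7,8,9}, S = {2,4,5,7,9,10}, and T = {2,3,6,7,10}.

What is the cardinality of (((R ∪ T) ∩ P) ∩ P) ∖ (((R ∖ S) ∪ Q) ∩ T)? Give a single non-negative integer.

1

R ∪ T = {2,3,4,6,7,8,9,10}
(R ∪ T) ∩ P = {3,9}
((R ∪ T) ∩ P) ∩ P = {3,9}
R ∖ S = {3,8}
(R ∖ S) ∪ Q = {1,3,4,5,7,8,9,10}
((R ∖ S) ∪ Q) ∩ T = {3,7,10}
(((R ∪ T) ∩ P) ∩ P) ∖ (((R ∖ S) ∪ Q) ∩ T) = {9}
|(((R ∪ T) ∩ P) ∩ P) ∖ (((R ∖ S) ∪ Q) ∩ T)| = 1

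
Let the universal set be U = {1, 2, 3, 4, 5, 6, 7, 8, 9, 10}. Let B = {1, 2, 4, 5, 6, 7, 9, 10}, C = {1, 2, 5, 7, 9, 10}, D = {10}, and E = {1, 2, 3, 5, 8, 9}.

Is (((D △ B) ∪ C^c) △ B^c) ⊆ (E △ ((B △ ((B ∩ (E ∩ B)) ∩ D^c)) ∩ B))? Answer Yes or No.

D △ B = {1, 2, 4, 5, 6, 7, 9}
C^c = {3, 4, 6, 8}
(D △ B) ∪ C^c = {1, 2, 3, 4, 5, 6, 7, 8, 9}
B^c = {3, 8}
((D △ B) ∪ C^c) △ B^c = {1, 2, 4, 5, 6, 7, 9}
E ∩ B = {1, 2, 5, 9}
B ∩ (E ∩ B) = {1, 2, 5, 9}
D^c = {1, 2, 3, 4, 5, 6, 7, 8, 9}
(B ∩ (E ∩ B)) ∩ D^c = {1, 2, 5, 9}
B △ ((B ∩ (E ∩ B)) ∩ D^c) = {4, 6, 7, 10}
(B △ ((B ∩ (E ∩ B)) ∩ D^c)) ∩ B = {4, 6, 7, 10}
E △ ((B △ ((B ∩ (E ∩ B)) ∩ D^c)) ∩ B) = {1, 2, 3, 4, 5, 6, 7, 8, 9, 10}
Every element of {1, 2, 4, 5, 6, 7, 9} is in {1, 2, 3, 4, 5, 6, 7, 8, 9, 10}, so ((D △ B) ∪ C^c) △ B^c ⊆ E △ ((B △ ((B ∩ (E ∩ B)) ∩ D^c)) ∩ B).

Yes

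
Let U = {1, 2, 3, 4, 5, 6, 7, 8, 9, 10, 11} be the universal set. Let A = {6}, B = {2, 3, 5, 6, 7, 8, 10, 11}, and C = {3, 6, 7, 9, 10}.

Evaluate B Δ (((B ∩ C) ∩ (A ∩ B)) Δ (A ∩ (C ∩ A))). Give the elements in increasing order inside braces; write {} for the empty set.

{2, 3, 5, 6, 7, 8, 10, 11}

B ∩ C = {3, 6, 7, 10}
A ∩ B = {6}
(B ∩ C) ∩ (A ∩ B) = {6}
C ∩ A = {6}
A ∩ (C ∩ A) = {6}
((B ∩ C) ∩ (A ∩ B)) Δ (A ∩ (C ∩ A)) = {}
B Δ (((B ∩ C) ∩ (A ∩ B)) Δ (A ∩ (C ∩ A))) = {2, 3, 5, 6, 7, 8, 10, 11}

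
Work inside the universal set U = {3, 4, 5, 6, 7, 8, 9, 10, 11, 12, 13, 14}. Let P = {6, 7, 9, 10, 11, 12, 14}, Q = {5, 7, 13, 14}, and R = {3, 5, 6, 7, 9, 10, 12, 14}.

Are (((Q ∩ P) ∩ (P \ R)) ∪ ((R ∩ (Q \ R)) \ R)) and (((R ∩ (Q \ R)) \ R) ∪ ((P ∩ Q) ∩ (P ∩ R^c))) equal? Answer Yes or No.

Yes

Q ∩ P = {7, 14}
P \ R = {11}
(Q ∩ P) ∩ (P \ R) = {}
Q \ R = {13}
R ∩ (Q \ R) = {}
(R ∩ (Q \ R)) \ R = {}
((Q ∩ P) ∩ (P \ R)) ∪ ((R ∩ (Q \ R)) \ R) = {}
P ∩ Q = {7, 14}
R^c = {4, 8, 11, 13}
P ∩ R^c = {11}
(P ∩ Q) ∩ (P ∩ R^c) = {}
((R ∩ (Q \ R)) \ R) ∪ ((P ∩ Q) ∩ (P ∩ R^c)) = {}
Both equal {}, so ((Q ∩ P) ∩ (P \ R)) ∪ ((R ∩ (Q \ R)) \ R) = ((R ∩ (Q \ R)) \ R) ∪ ((P ∩ Q) ∩ (P ∩ R^c)).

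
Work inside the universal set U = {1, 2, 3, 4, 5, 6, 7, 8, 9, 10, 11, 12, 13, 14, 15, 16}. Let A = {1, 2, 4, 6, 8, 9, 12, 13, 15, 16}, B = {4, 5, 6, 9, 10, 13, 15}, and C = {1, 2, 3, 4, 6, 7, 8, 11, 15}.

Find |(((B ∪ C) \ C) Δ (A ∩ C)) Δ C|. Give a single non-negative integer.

7

B ∪ C = {1, 2, 3, 4, 5, 6, 7, 8, 9, 10, 11, 13, 15}
(B ∪ C) \ C = {5, 9, 10, 13}
A ∩ C = {1, 2, 4, 6, 8, 15}
((B ∪ C) \ C) Δ (A ∩ C) = {1, 2, 4, 5, 6, 8, 9, 10, 13, 15}
(((B ∪ C) \ C) Δ (A ∩ C)) Δ C = {3, 5, 7, 9, 10, 11, 13}
|(((B ∪ C) \ C) Δ (A ∩ C)) Δ C| = 7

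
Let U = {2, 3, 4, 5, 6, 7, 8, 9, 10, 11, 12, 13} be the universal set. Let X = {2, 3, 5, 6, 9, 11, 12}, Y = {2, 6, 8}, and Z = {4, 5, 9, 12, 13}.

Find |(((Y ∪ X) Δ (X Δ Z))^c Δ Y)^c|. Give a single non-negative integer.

7

Y ∪ X = {2, 3, 5, 6, 8, 9, 11, 12}
X Δ Z = {2, 3, 4, 6, 11, 13}
(Y ∪ X) Δ (X Δ Z) = {4, 5, 8, 9, 12, 13}
((Y ∪ X) Δ (X Δ Z))^c = {2, 3, 6, 7, 10, 11}
((Y ∪ X) Δ (X Δ Z))^c Δ Y = {3, 7, 8, 10, 11}
(((Y ∪ X) Δ (X Δ Z))^c Δ Y)^c = {2, 4, 5, 6, 9, 12, 13}
|(((Y ∪ X) Δ (X Δ Z))^c Δ Y)^c| = 7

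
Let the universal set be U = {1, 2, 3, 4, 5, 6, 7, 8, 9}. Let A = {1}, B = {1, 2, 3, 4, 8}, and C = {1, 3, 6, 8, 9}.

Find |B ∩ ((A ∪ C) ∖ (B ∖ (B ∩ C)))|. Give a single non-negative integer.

3

A ∪ C = {1, 3, 6, 8, 9}
B ∩ C = {1, 3, 8}
B ∖ (B ∩ C) = {2, 4}
(A ∪ C) ∖ (B ∖ (B ∩ C)) = {1, 3, 6, 8, 9}
B ∩ ((A ∪ C) ∖ (B ∖ (B ∩ C))) = {1, 3, 8}
|B ∩ ((A ∪ C) ∖ (B ∖ (B ∩ C)))| = 3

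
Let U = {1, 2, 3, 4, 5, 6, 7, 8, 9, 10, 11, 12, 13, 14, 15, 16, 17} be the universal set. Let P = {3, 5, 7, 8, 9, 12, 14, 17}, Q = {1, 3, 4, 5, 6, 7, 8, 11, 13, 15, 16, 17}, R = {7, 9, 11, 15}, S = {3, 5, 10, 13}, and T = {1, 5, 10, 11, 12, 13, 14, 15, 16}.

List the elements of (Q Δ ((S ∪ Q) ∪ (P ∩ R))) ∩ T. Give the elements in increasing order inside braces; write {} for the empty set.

{10}

S ∪ Q = {1, 3, 4, 5, 6, 7, 8, 10, 11, 13, 15, 16, 17}
P ∩ R = {7, 9}
(S ∪ Q) ∪ (P ∩ R) = {1, 3, 4, 5, 6, 7, 8, 9, 10, 11, 13, 15, 16, 17}
Q Δ ((S ∪ Q) ∪ (P ∩ R)) = {9, 10}
(Q Δ ((S ∪ Q) ∪ (P ∩ R))) ∩ T = {10}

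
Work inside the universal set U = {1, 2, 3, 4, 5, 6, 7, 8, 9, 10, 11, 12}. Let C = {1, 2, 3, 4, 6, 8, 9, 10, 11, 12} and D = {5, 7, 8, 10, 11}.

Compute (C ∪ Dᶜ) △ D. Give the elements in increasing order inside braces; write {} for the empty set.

Dᶜ = {1, 2, 3, 4, 6, 9, 12}
C ∪ Dᶜ = {1, 2, 3, 4, 6, 8, 9, 10, 11, 12}
(C ∪ Dᶜ) △ D = {1, 2, 3, 4, 5, 6, 7, 9, 12}

{1, 2, 3, 4, 5, 6, 7, 9, 12}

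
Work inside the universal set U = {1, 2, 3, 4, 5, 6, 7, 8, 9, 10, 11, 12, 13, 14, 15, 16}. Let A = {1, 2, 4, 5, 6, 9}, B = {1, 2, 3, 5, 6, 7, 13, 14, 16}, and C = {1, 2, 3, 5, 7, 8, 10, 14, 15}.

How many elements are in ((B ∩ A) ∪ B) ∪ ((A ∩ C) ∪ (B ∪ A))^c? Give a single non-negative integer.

14

B ∩ A = {1, 2, 5, 6}
(B ∩ A) ∪ B = {1, 2, 3, 5, 6, 7, 13, 14, 16}
A ∩ C = {1, 2, 5}
B ∪ A = {1, 2, 3, 4, 5, 6, 7, 9, 13, 14, 16}
(A ∩ C) ∪ (B ∪ A) = {1, 2, 3, 4, 5, 6, 7, 9, 13, 14, 16}
((A ∩ C) ∪ (B ∪ A))^c = {8, 10, 11, 12, 15}
((B ∩ A) ∪ B) ∪ ((A ∩ C) ∪ (B ∪ A))^c = {1, 2, 3, 5, 6, 7, 8, 10, 11, 12, 13, 14, 15, 16}
|((B ∩ A) ∪ B) ∪ ((A ∩ C) ∪ (B ∪ A))^c| = 14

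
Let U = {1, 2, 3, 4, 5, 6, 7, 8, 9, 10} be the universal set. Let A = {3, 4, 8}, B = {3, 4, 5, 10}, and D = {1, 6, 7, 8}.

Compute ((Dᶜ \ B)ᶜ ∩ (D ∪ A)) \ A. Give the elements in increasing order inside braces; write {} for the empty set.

{1, 6, 7}

Dᶜ = {2, 3, 4, 5, 9, 10}
Dᶜ \ B = {2, 9}
(Dᶜ \ B)ᶜ = {1, 3, 4, 5, 6, 7, 8, 10}
D ∪ A = {1, 3, 4, 6, 7, 8}
(Dᶜ \ B)ᶜ ∩ (D ∪ A) = {1, 3, 4, 6, 7, 8}
((Dᶜ \ B)ᶜ ∩ (D ∪ A)) \ A = {1, 6, 7}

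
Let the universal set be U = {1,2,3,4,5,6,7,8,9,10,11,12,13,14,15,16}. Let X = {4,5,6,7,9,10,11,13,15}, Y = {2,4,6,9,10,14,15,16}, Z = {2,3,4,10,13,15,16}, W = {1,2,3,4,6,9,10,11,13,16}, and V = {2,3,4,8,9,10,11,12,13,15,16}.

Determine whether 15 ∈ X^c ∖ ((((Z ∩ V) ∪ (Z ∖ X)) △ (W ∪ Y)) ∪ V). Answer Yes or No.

No

15 ∈ X, so 15 ∉ X^c
15 ∈ Z and 15 ∈ V, so 15 ∈ Z ∩ V
15 ∈ Z and 15 ∈ X, so 15 ∉ Z ∖ X
15 ∈ (Z ∩ V) and 15 ∉ (Z ∖ X), so 15 ∈ (Z ∩ V) ∪ (Z ∖ X)
15 ∉ W and 15 ∈ Y, so 15 ∈ W ∪ Y
15 ∈ ((Z ∩ V) ∪ (Z ∖ X)) and 15 ∈ (W ∪ Y), so 15 ∉ ((Z ∩ V) ∪ (Z ∖ X)) △ (W ∪ Y)
15 ∉ (((Z ∩ V) ∪ (Z ∖ X)) △ (W ∪ Y)) and 15 ∈ V, so 15 ∈ (((Z ∩ V) ∪ (Z ∖ X)) △ (W ∪ Y)) ∪ V
15 ∉ X^c and 15 ∈ ((((Z ∩ V) ∪ (Z ∖ X)) △ (W ∪ Y)) ∪ V), so 15 ∉ X^c ∖ ((((Z ∩ V) ∪ (Z ∖ X)) △ (W ∪ Y)) ∪ V)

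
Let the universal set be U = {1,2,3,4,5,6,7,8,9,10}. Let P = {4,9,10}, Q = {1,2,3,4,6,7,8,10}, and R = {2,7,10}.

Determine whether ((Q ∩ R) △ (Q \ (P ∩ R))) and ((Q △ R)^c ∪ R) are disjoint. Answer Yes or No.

Q ∩ R = {2,7,10}
P ∩ R = {10}
Q \ (P ∩ R) = {1,2,3,4,6,7,8}
(Q ∩ R) △ (Q \ (P ∩ R)) = {1,3,4,6,8,10}
Q △ R = {1,3,4,6,8}
(Q △ R)^c = {2,5,7,9,10}
(Q △ R)^c ∪ R = {2,5,7,9,10}
10 lies in both, so they are not disjoint.

No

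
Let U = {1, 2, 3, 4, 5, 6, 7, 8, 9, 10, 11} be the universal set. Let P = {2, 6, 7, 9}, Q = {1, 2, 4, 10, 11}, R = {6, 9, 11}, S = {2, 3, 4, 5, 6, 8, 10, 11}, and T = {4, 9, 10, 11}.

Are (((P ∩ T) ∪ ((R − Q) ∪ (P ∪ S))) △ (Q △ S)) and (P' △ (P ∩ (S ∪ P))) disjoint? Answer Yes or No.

P ∩ T = {9}
R − Q = {6, 9}
P ∪ S = {2, 3, 4, 5, 6, 7, 8, 9, 10, 11}
(R − Q) ∪ (P ∪ S) = {2, 3, 4, 5, 6, 7, 8, 9, 10, 11}
(P ∩ T) ∪ ((R − Q) ∪ (P ∪ S)) = {2, 3, 4, 5, 6, 7, 8, 9, 10, 11}
Q △ S = {1, 3, 5, 6, 8}
((P ∩ T) ∪ ((R − Q) ∪ (P ∪ S))) △ (Q △ S) = {1, 2, 4, 7, 9, 10, 11}
P' = {1, 3, 4, 5, 8, 10, 11}
S ∪ P = {2, 3, 4, 5, 6, 7, 8, 9, 10, 11}
P ∩ (S ∪ P) = {2, 6, 7, 9}
P' △ (P ∩ (S ∪ P)) = {1, 2, 3, 4, 5, 6, 7, 8, 9, 10, 11}
1 lies in both, so they are not disjoint.

No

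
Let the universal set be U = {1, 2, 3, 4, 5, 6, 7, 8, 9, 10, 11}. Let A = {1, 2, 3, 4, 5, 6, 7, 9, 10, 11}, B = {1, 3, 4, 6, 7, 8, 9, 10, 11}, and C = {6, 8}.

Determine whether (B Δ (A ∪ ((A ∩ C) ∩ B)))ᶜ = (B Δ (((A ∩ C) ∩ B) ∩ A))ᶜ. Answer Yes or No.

No

A ∩ C = {6}
(A ∩ C) ∩ B = {6}
A ∪ ((A ∩ C) ∩ B) = {1, 2, 3, 4, 5, 6, 7, 9, 10, 11}
B Δ (A ∪ ((A ∩ C) ∩ B)) = {2, 5, 8}
(B Δ (A ∪ ((A ∩ C) ∩ B)))ᶜ = {1, 3, 4, 6, 7, 9, 10, 11}
((A ∩ C) ∩ B) ∩ A = {6}
B Δ (((A ∩ C) ∩ B) ∩ A) = {1, 3, 4, 7, 8, 9, 10, 11}
(B Δ (((A ∩ C) ∩ B) ∩ A))ᶜ = {2, 5, 6}
1 ∈ (B Δ (A ∪ ((A ∩ C) ∩ B)))ᶜ but 1 ∉ (B Δ (((A ∩ C) ∩ B) ∩ A))ᶜ, so they differ.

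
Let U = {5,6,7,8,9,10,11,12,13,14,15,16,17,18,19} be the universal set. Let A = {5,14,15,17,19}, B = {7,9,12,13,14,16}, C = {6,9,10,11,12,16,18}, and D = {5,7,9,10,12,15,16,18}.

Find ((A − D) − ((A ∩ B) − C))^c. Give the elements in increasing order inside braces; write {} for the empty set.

A − D = {14,17,19}
A ∩ B = {14}
(A ∩ B) − C = {14}
(A − D) − ((A ∩ B) − C) = {17,19}
((A − D) − ((A ∩ B) − C))^c = {5,6,7,8,9,10,11,12,13,14,15,16,18}

{5,6,7,8,9,10,11,12,13,14,15,16,18}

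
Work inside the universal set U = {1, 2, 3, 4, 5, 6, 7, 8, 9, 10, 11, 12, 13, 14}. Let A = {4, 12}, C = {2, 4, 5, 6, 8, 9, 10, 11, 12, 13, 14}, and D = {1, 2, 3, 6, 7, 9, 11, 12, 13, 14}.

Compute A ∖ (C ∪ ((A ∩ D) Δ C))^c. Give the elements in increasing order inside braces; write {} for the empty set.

{4, 12}

A ∩ D = {12}
(A ∩ D) Δ C = {2, 4, 5, 6, 8, 9, 10, 11, 13, 14}
C ∪ ((A ∩ D) Δ C) = {2, 4, 5, 6, 8, 9, 10, 11, 12, 13, 14}
(C ∪ ((A ∩ D) Δ C))^c = {1, 3, 7}
A ∖ (C ∪ ((A ∩ D) Δ C))^c = {4, 12}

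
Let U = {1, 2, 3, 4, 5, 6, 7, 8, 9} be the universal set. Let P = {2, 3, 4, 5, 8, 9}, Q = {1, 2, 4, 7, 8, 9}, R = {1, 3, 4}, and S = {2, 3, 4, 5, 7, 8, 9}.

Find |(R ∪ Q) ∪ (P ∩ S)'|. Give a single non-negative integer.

R ∪ Q = {1, 2, 3, 4, 7, 8, 9}
P ∩ S = {2, 3, 4, 5, 8, 9}
(P ∩ S)' = {1, 6, 7}
(R ∪ Q) ∪ (P ∩ S)' = {1, 2, 3, 4, 6, 7, 8, 9}
|(R ∪ Q) ∪ (P ∩ S)'| = 8

8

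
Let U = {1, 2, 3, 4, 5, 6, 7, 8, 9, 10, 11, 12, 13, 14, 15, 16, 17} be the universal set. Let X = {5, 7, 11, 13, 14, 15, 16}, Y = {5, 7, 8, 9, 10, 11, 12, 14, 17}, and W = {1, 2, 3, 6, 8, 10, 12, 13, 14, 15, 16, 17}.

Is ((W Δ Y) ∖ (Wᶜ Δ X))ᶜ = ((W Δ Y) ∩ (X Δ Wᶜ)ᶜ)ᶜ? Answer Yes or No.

W Δ Y = {1, 2, 3, 5, 6, 7, 9, 11, 13, 15, 16}
Wᶜ = {4, 5, 7, 9, 11}
Wᶜ Δ X = {4, 9, 13, 14, 15, 16}
(W Δ Y) ∖ (Wᶜ Δ X) = {1, 2, 3, 5, 6, 7, 11}
((W Δ Y) ∖ (Wᶜ Δ X))ᶜ = {4, 8, 9, 10, 12, 13, 14, 15, 16, 17}
X Δ Wᶜ = {4, 9, 13, 14, 15, 16}
(X Δ Wᶜ)ᶜ = {1, 2, 3, 5, 6, 7, 8, 10, 11, 12, 17}
(W Δ Y) ∩ (X Δ Wᶜ)ᶜ = {1, 2, 3, 5, 6, 7, 11}
((W Δ Y) ∩ (X Δ Wᶜ)ᶜ)ᶜ = {4, 8, 9, 10, 12, 13, 14, 15, 16, 17}
Both equal {4, 8, 9, 10, 12, 13, 14, 15, 16, 17}, so ((W Δ Y) ∖ (Wᶜ Δ X))ᶜ = ((W Δ Y) ∩ (X Δ Wᶜ)ᶜ)ᶜ.

Yes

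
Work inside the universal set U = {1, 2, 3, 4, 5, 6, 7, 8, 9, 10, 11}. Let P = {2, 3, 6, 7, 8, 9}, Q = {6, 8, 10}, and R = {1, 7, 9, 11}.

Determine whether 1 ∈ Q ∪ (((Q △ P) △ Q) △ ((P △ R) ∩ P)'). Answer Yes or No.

1 ∉ Q and 1 ∉ P, so 1 ∉ Q △ P
1 ∉ (Q △ P) and 1 ∉ Q, so 1 ∉ (Q △ P) △ Q
1 ∉ P and 1 ∈ R, so 1 ∈ P △ R
1 ∈ (P △ R) and 1 ∉ P, so 1 ∉ (P △ R) ∩ P
1 ∈ ((P △ R) ∩ P)' since 1 ∉ ((P △ R) ∩ P)
1 ∉ ((Q △ P) △ Q) and 1 ∈ ((P △ R) ∩ P)', so 1 ∈ ((Q △ P) △ Q) △ ((P △ R) ∩ P)'
1 ∉ Q and 1 ∈ (((Q △ P) △ Q) △ ((P △ R) ∩ P)'), so 1 ∈ Q ∪ (((Q △ P) △ Q) △ ((P △ R) ∩ P)')

Yes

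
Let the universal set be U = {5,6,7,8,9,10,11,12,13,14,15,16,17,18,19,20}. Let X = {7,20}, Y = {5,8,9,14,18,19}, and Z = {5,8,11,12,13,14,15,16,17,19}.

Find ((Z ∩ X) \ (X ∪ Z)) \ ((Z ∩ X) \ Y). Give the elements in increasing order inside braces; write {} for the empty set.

Z ∩ X = {}
X ∪ Z = {5,7,8,11,12,13,14,15,16,17,19,20}
(Z ∩ X) \ (X ∪ Z) = {}
(Z ∩ X) \ Y = {}
((Z ∩ X) \ (X ∪ Z)) \ ((Z ∩ X) \ Y) = {}

{}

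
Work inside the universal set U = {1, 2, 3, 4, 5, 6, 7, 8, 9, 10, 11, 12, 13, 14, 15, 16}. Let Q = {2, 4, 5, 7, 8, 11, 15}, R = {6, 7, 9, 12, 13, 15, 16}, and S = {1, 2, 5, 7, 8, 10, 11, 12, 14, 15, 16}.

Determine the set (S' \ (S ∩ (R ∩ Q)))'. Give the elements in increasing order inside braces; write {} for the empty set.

{1, 2, 5, 7, 8, 10, 11, 12, 14, 15, 16}

S' = {3, 4, 6, 9, 13}
R ∩ Q = {7, 15}
S ∩ (R ∩ Q) = {7, 15}
S' \ (S ∩ (R ∩ Q)) = {3, 4, 6, 9, 13}
(S' \ (S ∩ (R ∩ Q)))' = {1, 2, 5, 7, 8, 10, 11, 12, 14, 15, 16}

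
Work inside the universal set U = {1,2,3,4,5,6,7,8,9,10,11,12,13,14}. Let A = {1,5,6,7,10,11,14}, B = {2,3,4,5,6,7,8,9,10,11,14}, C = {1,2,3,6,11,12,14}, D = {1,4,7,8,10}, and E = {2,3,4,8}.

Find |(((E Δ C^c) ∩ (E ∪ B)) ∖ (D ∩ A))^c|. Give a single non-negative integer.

C^c = {4,5,7,8,9,10,13}
E Δ C^c = {2,3,5,7,9,10,13}
E ∪ B = {2,3,4,5,6,7,8,9,10,11,14}
(E Δ C^c) ∩ (E ∪ B) = {2,3,5,7,9,10}
D ∩ A = {1,7,10}
((E Δ C^c) ∩ (E ∪ B)) ∖ (D ∩ A) = {2,3,5,9}
(((E Δ C^c) ∩ (E ∪ B)) ∖ (D ∩ A))^c = {1,4,6,7,8,10,11,12,13,14}
|(((E Δ C^c) ∩ (E ∪ B)) ∖ (D ∩ A))^c| = 10

10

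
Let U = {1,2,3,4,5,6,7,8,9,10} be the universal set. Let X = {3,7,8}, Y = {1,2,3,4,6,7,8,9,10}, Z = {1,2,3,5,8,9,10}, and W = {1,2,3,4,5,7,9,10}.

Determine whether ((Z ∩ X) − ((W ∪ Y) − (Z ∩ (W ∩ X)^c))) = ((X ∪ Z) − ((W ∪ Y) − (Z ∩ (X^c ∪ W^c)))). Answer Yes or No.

No

Z ∩ X = {3,8}
W ∪ Y = {1,2,3,4,5,6,7,8,9,10}
W ∩ X = {3,7}
(W ∩ X)^c = {1,2,4,5,6,8,9,10}
Z ∩ (W ∩ X)^c = {1,2,5,8,9,10}
(W ∪ Y) − (Z ∩ (W ∩ X)^c) = {3,4,6,7}
(Z ∩ X) − ((W ∪ Y) − (Z ∩ (W ∩ X)^c)) = {8}
X ∪ Z = {1,2,3,5,7,8,9,10}
X^c = {1,2,4,5,6,9,10}
W^c = {6,8}
X^c ∪ W^c = {1,2,4,5,6,8,9,10}
Z ∩ (X^c ∪ W^c) = {1,2,5,8,9,10}
(W ∪ Y) − (Z ∩ (X^c ∪ W^c)) = {3,4,6,7}
(X ∪ Z) − ((W ∪ Y) − (Z ∩ (X^c ∪ W^c))) = {1,2,5,8,9,10}
1 ∈ (X ∪ Z) − ((W ∪ Y) − (Z ∩ (X^c ∪ W^c))) but 1 ∉ (Z ∩ X) − ((W ∪ Y) − (Z ∩ (W ∩ X)^c)), so they differ.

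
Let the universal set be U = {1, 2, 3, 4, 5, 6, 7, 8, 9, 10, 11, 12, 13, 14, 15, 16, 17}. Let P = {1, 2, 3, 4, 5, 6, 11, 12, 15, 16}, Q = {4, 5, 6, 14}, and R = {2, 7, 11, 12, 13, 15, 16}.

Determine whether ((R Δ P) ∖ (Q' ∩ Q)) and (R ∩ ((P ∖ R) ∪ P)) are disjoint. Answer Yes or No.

R Δ P = {1, 3, 4, 5, 6, 7, 13}
Q' = {1, 2, 3, 7, 8, 9, 10, 11, 12, 13, 15, 16, 17}
Q' ∩ Q = {}
(R Δ P) ∖ (Q' ∩ Q) = {1, 3, 4, 5, 6, 7, 13}
P ∖ R = {1, 3, 4, 5, 6}
(P ∖ R) ∪ P = {1, 2, 3, 4, 5, 6, 11, 12, 15, 16}
R ∩ ((P ∖ R) ∪ P) = {2, 11, 12, 15, 16}
{1, 3, 4, 5, 6, 7, 13} and {2, 11, 12, 15, 16} share no elements.

Yes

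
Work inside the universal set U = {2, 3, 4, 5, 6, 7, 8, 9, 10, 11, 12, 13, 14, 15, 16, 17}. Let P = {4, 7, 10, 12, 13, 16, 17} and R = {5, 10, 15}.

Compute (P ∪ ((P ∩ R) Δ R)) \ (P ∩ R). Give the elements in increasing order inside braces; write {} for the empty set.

P ∩ R = {10}
(P ∩ R) Δ R = {5, 15}
P ∪ ((P ∩ R) Δ R) = {4, 5, 7, 10, 12, 13, 15, 16, 17}
(P ∪ ((P ∩ R) Δ R)) \ (P ∩ R) = {4, 5, 7, 12, 13, 15, 16, 17}

{4, 5, 7, 12, 13, 15, 16, 17}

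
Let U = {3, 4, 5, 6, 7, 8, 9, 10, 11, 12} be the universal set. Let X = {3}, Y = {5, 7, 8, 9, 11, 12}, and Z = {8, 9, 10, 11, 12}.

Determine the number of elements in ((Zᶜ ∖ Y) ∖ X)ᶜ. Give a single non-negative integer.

Zᶜ = {3, 4, 5, 6, 7}
Zᶜ ∖ Y = {3, 4, 6}
(Zᶜ ∖ Y) ∖ X = {4, 6}
((Zᶜ ∖ Y) ∖ X)ᶜ = {3, 5, 7, 8, 9, 10, 11, 12}
|((Zᶜ ∖ Y) ∖ X)ᶜ| = 8

8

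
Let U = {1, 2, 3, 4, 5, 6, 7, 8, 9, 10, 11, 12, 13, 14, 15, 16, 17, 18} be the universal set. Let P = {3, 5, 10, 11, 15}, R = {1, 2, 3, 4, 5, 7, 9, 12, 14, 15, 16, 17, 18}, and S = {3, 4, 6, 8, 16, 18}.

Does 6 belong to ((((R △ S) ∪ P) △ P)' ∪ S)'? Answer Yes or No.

6 ∉ R and 6 ∈ S, so 6 ∈ R △ S
6 ∈ (R △ S) and 6 ∉ P, so 6 ∈ (R △ S) ∪ P
6 ∈ ((R △ S) ∪ P) and 6 ∉ P, so 6 ∈ ((R △ S) ∪ P) △ P
6 ∉ (((R △ S) ∪ P) △ P)' since 6 ∈ (((R △ S) ∪ P) △ P)
6 ∉ (((R △ S) ∪ P) △ P)' and 6 ∈ S, so 6 ∈ (((R △ S) ∪ P) △ P)' ∪ S
6 ∉ ((((R △ S) ∪ P) △ P)' ∪ S)' since 6 ∈ ((((R △ S) ∪ P) △ P)' ∪ S)

No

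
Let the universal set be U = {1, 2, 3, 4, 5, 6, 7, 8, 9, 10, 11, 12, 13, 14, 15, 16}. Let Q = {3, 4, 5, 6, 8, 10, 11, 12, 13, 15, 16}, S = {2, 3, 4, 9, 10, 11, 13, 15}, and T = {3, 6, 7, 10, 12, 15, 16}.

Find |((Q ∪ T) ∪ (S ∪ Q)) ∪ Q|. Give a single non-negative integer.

14

Q ∪ T = {3, 4, 5, 6, 7, 8, 10, 11, 12, 13, 15, 16}
S ∪ Q = {2, 3, 4, 5, 6, 8, 9, 10, 11, 12, 13, 15, 16}
(Q ∪ T) ∪ (S ∪ Q) = {2, 3, 4, 5, 6, 7, 8, 9, 10, 11, 12, 13, 15, 16}
((Q ∪ T) ∪ (S ∪ Q)) ∪ Q = {2, 3, 4, 5, 6, 7, 8, 9, 10, 11, 12, 13, 15, 16}
|((Q ∪ T) ∪ (S ∪ Q)) ∪ Q| = 14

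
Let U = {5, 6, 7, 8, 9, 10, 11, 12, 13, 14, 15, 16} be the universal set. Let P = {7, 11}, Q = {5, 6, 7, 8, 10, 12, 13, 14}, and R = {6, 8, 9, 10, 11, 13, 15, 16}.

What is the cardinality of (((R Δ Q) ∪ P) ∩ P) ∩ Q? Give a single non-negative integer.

1

R Δ Q = {5, 7, 9, 11, 12, 14, 15, 16}
(R Δ Q) ∪ P = {5, 7, 9, 11, 12, 14, 15, 16}
((R Δ Q) ∪ P) ∩ P = {7, 11}
(((R Δ Q) ∪ P) ∩ P) ∩ Q = {7}
|(((R Δ Q) ∪ P) ∩ P) ∩ Q| = 1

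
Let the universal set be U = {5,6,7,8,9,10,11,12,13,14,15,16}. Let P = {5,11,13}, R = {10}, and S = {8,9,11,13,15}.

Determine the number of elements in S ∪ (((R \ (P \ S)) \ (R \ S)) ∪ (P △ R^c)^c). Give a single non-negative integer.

7

P \ S = {5}
R \ (P \ S) = {10}
R \ S = {10}
(R \ (P \ S)) \ (R \ S) = {}
R^c = {5,6,7,8,9,11,12,13,14,15,16}
P △ R^c = {6,7,8,9,12,14,15,16}
(P △ R^c)^c = {5,10,11,13}
((R \ (P \ S)) \ (R \ S)) ∪ (P △ R^c)^c = {5,10,11,13}
S ∪ (((R \ (P \ S)) \ (R \ S)) ∪ (P △ R^c)^c) = {5,8,9,10,11,13,15}
|S ∪ (((R \ (P \ S)) \ (R \ S)) ∪ (P △ R^c)^c)| = 7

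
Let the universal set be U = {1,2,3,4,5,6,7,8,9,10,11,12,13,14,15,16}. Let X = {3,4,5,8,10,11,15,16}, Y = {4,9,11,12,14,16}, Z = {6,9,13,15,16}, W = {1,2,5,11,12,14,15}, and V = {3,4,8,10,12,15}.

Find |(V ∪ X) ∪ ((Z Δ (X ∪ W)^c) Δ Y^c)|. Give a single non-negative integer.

13

V ∪ X = {3,4,5,8,10,11,12,15,16}
X ∪ W = {1,2,3,4,5,8,10,11,12,14,15,16}
(X ∪ W)^c = {6,7,9,13}
Z Δ (X ∪ W)^c = {7,15,16}
Y^c = {1,2,3,5,6,7,8,10,13,15}
(Z Δ (X ∪ W)^c) Δ Y^c = {1,2,3,5,6,8,10,13,16}
(V ∪ X) ∪ ((Z Δ (X ∪ W)^c) Δ Y^c) = {1,2,3,4,5,6,8,10,11,12,13,15,16}
|(V ∪ X) ∪ ((Z Δ (X ∪ W)^c) Δ Y^c)| = 13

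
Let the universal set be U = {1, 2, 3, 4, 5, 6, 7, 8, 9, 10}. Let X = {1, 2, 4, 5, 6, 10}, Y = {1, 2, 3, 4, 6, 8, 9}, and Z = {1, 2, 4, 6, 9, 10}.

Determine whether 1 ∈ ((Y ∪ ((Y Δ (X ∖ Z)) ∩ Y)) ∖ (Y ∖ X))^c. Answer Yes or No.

1 ∈ X and 1 ∈ Z, so 1 ∉ X ∖ Z
1 ∈ Y and 1 ∉ (X ∖ Z), so 1 ∈ Y Δ (X ∖ Z)
1 ∈ (Y Δ (X ∖ Z)) and 1 ∈ Y, so 1 ∈ (Y Δ (X ∖ Z)) ∩ Y
1 ∈ Y and 1 ∈ ((Y Δ (X ∖ Z)) ∩ Y), so 1 ∈ Y ∪ ((Y Δ (X ∖ Z)) ∩ Y)
1 ∈ Y and 1 ∈ X, so 1 ∉ Y ∖ X
1 ∈ (Y ∪ ((Y Δ (X ∖ Z)) ∩ Y)) and 1 ∉ (Y ∖ X), so 1 ∈ (Y ∪ ((Y Δ (X ∖ Z)) ∩ Y)) ∖ (Y ∖ X)
1 ∉ ((Y ∪ ((Y Δ (X ∖ Z)) ∩ Y)) ∖ (Y ∖ X))^c since 1 ∈ ((Y ∪ ((Y Δ (X ∖ Z)) ∩ Y)) ∖ (Y ∖ X))

No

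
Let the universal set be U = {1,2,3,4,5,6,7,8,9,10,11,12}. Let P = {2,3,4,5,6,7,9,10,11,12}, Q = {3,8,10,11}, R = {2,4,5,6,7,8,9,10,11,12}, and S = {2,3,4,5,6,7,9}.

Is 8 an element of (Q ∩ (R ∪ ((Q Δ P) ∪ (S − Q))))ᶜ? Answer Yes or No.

8 ∈ Q and 8 ∉ P, so 8 ∈ Q Δ P
8 ∉ S and 8 ∈ Q, so 8 ∉ S − Q
8 ∈ (Q Δ P) and 8 ∉ (S − Q), so 8 ∈ (Q Δ P) ∪ (S − Q)
8 ∈ R and 8 ∈ ((Q Δ P) ∪ (S − Q)), so 8 ∈ R ∪ ((Q Δ P) ∪ (S − Q))
8 ∈ Q and 8 ∈ (R ∪ ((Q Δ P) ∪ (S − Q))), so 8 ∈ Q ∩ (R ∪ ((Q Δ P) ∪ (S − Q)))
8 ∉ (Q ∩ (R ∪ ((Q Δ P) ∪ (S − Q))))ᶜ since 8 ∈ (Q ∩ (R ∪ ((Q Δ P) ∪ (S − Q))))

No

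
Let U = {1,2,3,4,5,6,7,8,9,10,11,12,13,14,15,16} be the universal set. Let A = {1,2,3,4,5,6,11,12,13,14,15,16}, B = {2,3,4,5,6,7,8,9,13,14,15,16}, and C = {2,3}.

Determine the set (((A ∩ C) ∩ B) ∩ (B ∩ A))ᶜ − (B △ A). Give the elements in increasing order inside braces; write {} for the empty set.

A ∩ C = {2,3}
(A ∩ C) ∩ B = {2,3}
B ∩ A = {2,3,4,5,6,13,14,15,16}
((A ∩ C) ∩ B) ∩ (B ∩ A) = {2,3}
(((A ∩ C) ∩ B) ∩ (B ∩ A))ᶜ = {1,4,5,6,7,8,9,10,11,12,13,14,15,16}
B △ A = {1,7,8,9,11,12}
(((A ∩ C) ∩ B) ∩ (B ∩ A))ᶜ − (B △ A) = {4,5,6,10,13,14,15,16}

{4,5,6,10,13,14,15,16}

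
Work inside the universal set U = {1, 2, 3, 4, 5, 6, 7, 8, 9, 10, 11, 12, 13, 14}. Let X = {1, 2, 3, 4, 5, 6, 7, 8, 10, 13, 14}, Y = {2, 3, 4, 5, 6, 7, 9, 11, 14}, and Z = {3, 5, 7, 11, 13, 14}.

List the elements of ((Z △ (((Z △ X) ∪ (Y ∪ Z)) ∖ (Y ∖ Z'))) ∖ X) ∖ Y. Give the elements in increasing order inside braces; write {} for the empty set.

Z △ X = {1, 2, 4, 6, 8, 10, 11}
Y ∪ Z = {2, 3, 4, 5, 6, 7, 9, 11, 13, 14}
(Z △ X) ∪ (Y ∪ Z) = {1, 2, 3, 4, 5, 6, 7, 8, 9, 10, 11, 13, 14}
Z' = {1, 2, 4, 6, 8, 9, 10, 12}
Y ∖ Z' = {3, 5, 7, 11, 14}
((Z △ X) ∪ (Y ∪ Z)) ∖ (Y ∖ Z') = {1, 2, 4, 6, 8, 9, 10, 13}
Z △ (((Z △ X) ∪ (Y ∪ Z)) ∖ (Y ∖ Z')) = {1, 2, 3, 4, 5, 6, 7, 8, 9, 10, 11, 14}
(Z △ (((Z △ X) ∪ (Y ∪ Z)) ∖ (Y ∖ Z'))) ∖ X = {9, 11}
((Z △ (((Z △ X) ∪ (Y ∪ Z)) ∖ (Y ∖ Z'))) ∖ X) ∖ Y = {}

{}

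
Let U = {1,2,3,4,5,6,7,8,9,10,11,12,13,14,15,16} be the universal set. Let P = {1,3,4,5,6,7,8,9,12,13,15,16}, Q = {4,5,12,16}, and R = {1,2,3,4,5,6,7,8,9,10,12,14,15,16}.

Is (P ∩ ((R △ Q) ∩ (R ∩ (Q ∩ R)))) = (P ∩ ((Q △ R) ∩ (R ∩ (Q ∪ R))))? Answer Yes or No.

R △ Q = {1,2,3,6,7,8,9,10,14,15}
Q ∩ R = {4,5,12,16}
R ∩ (Q ∩ R) = {4,5,12,16}
(R △ Q) ∩ (R ∩ (Q ∩ R)) = {}
P ∩ ((R △ Q) ∩ (R ∩ (Q ∩ R))) = {}
Q △ R = {1,2,3,6,7,8,9,10,14,15}
Q ∪ R = {1,2,3,4,5,6,7,8,9,10,12,14,15,16}
R ∩ (Q ∪ R) = {1,2,3,4,5,6,7,8,9,10,12,14,15,16}
(Q △ R) ∩ (R ∩ (Q ∪ R)) = {1,2,3,6,7,8,9,10,14,15}
P ∩ ((Q △ R) ∩ (R ∩ (Q ∪ R))) = {1,3,6,7,8,9,15}
1 ∈ P ∩ ((Q △ R) ∩ (R ∩ (Q ∪ R))) but 1 ∉ P ∩ ((R △ Q) ∩ (R ∩ (Q ∩ R))), so they differ.

No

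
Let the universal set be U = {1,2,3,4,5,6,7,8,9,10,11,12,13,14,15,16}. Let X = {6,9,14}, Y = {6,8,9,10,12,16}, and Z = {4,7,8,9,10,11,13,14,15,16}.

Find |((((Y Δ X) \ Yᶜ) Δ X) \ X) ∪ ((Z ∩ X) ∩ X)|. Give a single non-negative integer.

6

Y Δ X = {8,10,12,14,16}
Yᶜ = {1,2,3,4,5,7,11,13,14,15}
(Y Δ X) \ Yᶜ = {8,10,12,16}
((Y Δ X) \ Yᶜ) Δ X = {6,8,9,10,12,14,16}
(((Y Δ X) \ Yᶜ) Δ X) \ X = {8,10,12,16}
Z ∩ X = {9,14}
(Z ∩ X) ∩ X = {9,14}
((((Y Δ X) \ Yᶜ) Δ X) \ X) ∪ ((Z ∩ X) ∩ X) = {8,9,10,12,14,16}
|((((Y Δ X) \ Yᶜ) Δ X) \ X) ∪ ((Z ∩ X) ∩ X)| = 6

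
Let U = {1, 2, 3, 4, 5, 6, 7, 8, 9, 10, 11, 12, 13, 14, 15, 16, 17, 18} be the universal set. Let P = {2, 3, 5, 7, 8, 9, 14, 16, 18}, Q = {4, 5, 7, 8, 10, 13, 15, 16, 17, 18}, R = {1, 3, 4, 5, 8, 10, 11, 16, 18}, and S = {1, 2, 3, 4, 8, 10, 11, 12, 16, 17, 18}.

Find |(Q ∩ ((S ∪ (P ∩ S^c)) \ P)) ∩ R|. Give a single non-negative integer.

2

S^c = {5, 6, 7, 9, 13, 14, 15}
P ∩ S^c = {5, 7, 9, 14}
S ∪ (P ∩ S^c) = {1, 2, 3, 4, 5, 7, 8, 9, 10, 11, 12, 14, 16, 17, 18}
(S ∪ (P ∩ S^c)) \ P = {1, 4, 10, 11, 12, 17}
Q ∩ ((S ∪ (P ∩ S^c)) \ P) = {4, 10, 17}
(Q ∩ ((S ∪ (P ∩ S^c)) \ P)) ∩ R = {4, 10}
|(Q ∩ ((S ∪ (P ∩ S^c)) \ P)) ∩ R| = 2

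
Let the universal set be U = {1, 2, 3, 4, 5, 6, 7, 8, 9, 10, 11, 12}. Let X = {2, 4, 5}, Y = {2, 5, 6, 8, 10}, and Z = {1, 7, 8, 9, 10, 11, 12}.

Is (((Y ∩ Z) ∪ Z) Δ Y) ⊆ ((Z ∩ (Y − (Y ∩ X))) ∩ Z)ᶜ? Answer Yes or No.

Y ∩ Z = {8, 10}
(Y ∩ Z) ∪ Z = {1, 7, 8, 9, 10, 11, 12}
((Y ∩ Z) ∪ Z) Δ Y = {1, 2, 5, 6, 7, 9, 11, 12}
Y ∩ X = {2, 5}
Y − (Y ∩ X) = {6, 8, 10}
Z ∩ (Y − (Y ∩ X)) = {8, 10}
(Z ∩ (Y − (Y ∩ X))) ∩ Z = {8, 10}
((Z ∩ (Y − (Y ∩ X))) ∩ Z)ᶜ = {1, 2, 3, 4, 5, 6, 7, 9, 11, 12}
Every element of {1, 2, 5, 6, 7, 9, 11, 12} is in {1, 2, 3, 4, 5, 6, 7, 9, 11, 12}, so ((Y ∩ Z) ∪ Z) Δ Y ⊆ ((Z ∩ (Y − (Y ∩ X))) ∩ Z)ᶜ.

Yes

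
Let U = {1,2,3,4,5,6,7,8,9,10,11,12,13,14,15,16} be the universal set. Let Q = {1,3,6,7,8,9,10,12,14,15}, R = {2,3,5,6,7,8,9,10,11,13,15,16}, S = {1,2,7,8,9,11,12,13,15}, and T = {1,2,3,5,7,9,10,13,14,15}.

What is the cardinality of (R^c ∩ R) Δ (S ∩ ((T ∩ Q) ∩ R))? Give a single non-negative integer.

R^c = {1,4,12,14}
R^c ∩ R = {}
T ∩ Q = {1,3,7,9,10,14,15}
(T ∩ Q) ∩ R = {3,7,9,10,15}
S ∩ ((T ∩ Q) ∩ R) = {7,9,15}
(R^c ∩ R) Δ (S ∩ ((T ∩ Q) ∩ R)) = {7,9,15}
|(R^c ∩ R) Δ (S ∩ ((T ∩ Q) ∩ R))| = 3

3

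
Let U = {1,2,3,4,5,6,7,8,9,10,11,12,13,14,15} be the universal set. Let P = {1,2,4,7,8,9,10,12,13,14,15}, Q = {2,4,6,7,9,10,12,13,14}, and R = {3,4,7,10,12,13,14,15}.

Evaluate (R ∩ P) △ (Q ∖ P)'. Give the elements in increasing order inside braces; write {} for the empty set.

{1,2,3,5,8,9,11}

R ∩ P = {4,7,10,12,13,14,15}
Q ∖ P = {6}
(Q ∖ P)' = {1,2,3,4,5,7,8,9,10,11,12,13,14,15}
(R ∩ P) △ (Q ∖ P)' = {1,2,3,5,8,9,11}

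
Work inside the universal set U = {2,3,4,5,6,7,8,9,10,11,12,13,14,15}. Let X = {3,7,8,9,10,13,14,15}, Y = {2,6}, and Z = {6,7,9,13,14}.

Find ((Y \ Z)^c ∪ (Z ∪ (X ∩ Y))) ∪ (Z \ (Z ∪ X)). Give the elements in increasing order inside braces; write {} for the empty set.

{3,4,5,6,7,8,9,10,11,12,13,14,15}

Y \ Z = {2}
(Y \ Z)^c = {3,4,5,6,7,8,9,10,11,12,13,14,15}
X ∩ Y = {}
Z ∪ (X ∩ Y) = {6,7,9,13,14}
(Y \ Z)^c ∪ (Z ∪ (X ∩ Y)) = {3,4,5,6,7,8,9,10,11,12,13,14,15}
Z ∪ X = {3,6,7,8,9,10,13,14,15}
Z \ (Z ∪ X) = {}
((Y \ Z)^c ∪ (Z ∪ (X ∩ Y))) ∪ (Z \ (Z ∪ X)) = {3,4,5,6,7,8,9,10,11,12,13,14,15}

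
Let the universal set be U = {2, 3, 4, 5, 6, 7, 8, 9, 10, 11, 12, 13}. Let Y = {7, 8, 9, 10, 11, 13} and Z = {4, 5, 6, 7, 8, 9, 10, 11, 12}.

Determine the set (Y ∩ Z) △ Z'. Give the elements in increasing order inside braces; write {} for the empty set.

{2, 3, 7, 8, 9, 10, 11, 13}

Y ∩ Z = {7, 8, 9, 10, 11}
Z' = {2, 3, 13}
(Y ∩ Z) △ Z' = {2, 3, 7, 8, 9, 10, 11, 13}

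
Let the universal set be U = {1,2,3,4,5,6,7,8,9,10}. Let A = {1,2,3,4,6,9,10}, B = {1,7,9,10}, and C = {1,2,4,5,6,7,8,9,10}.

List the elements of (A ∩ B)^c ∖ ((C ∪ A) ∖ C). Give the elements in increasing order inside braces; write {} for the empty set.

{2,4,5,6,7,8}

A ∩ B = {1,9,10}
(A ∩ B)^c = {2,3,4,5,6,7,8}
C ∪ A = {1,2,3,4,5,6,7,8,9,10}
(C ∪ A) ∖ C = {3}
(A ∩ B)^c ∖ ((C ∪ A) ∖ C) = {2,4,5,6,7,8}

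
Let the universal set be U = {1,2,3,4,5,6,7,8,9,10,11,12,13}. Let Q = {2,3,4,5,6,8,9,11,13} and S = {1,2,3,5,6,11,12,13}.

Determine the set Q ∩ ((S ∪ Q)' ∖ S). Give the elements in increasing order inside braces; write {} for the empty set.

S ∪ Q = {1,2,3,4,5,6,8,9,11,12,13}
(S ∪ Q)' = {7,10}
(S ∪ Q)' ∖ S = {7,10}
Q ∩ ((S ∪ Q)' ∖ S) = {}

{}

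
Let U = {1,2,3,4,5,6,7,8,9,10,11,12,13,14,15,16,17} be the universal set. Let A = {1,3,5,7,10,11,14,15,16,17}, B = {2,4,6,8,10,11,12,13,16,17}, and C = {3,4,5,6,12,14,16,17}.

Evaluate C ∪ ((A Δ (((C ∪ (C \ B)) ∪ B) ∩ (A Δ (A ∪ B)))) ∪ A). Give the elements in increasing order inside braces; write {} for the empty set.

C \ B = {3,5,14}
C ∪ (C \ B) = {3,4,5,6,12,14,16,17}
(C ∪ (C \ B)) ∪ B = {2,3,4,5,6,8,10,11,12,13,14,16,17}
A ∪ B = {1,2,3,4,5,6,7,8,10,11,12,13,14,15,16,17}
A Δ (A ∪ B) = {2,4,6,8,12,13}
((C ∪ (C \ B)) ∪ B) ∩ (A Δ (A ∪ B)) = {2,4,6,8,12,13}
A Δ (((C ∪ (C \ B)) ∪ B) ∩ (A Δ (A ∪ B))) = {1,2,3,4,5,6,7,8,10,11,12,13,14,15,16,17}
(A Δ (((C ∪ (C \ B)) ∪ B) ∩ (A Δ (A ∪ B)))) ∪ A = {1,2,3,4,5,6,7,8,10,11,12,13,14,15,16,17}
C ∪ ((A Δ (((C ∪ (C \ B)) ∪ B) ∩ (A Δ (A ∪ B)))) ∪ A) = {1,2,3,4,5,6,7,8,10,11,12,13,14,15,16,17}

{1,2,3,4,5,6,7,8,10,11,12,13,14,15,16,17}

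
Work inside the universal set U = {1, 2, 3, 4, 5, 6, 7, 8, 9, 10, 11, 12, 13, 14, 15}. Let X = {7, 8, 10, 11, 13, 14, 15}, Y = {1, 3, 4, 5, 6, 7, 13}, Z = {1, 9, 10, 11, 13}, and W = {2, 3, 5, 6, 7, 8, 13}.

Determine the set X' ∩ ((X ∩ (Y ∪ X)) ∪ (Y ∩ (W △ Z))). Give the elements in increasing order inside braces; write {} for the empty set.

{1, 3, 5, 6}

X' = {1, 2, 3, 4, 5, 6, 9, 12}
Y ∪ X = {1, 3, 4, 5, 6, 7, 8, 10, 11, 13, 14, 15}
X ∩ (Y ∪ X) = {7, 8, 10, 11, 13, 14, 15}
W △ Z = {1, 2, 3, 5, 6, 7, 8, 9, 10, 11}
Y ∩ (W △ Z) = {1, 3, 5, 6, 7}
(X ∩ (Y ∪ X)) ∪ (Y ∩ (W △ Z)) = {1, 3, 5, 6, 7, 8, 10, 11, 13, 14, 15}
X' ∩ ((X ∩ (Y ∪ X)) ∪ (Y ∩ (W △ Z))) = {1, 3, 5, 6}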